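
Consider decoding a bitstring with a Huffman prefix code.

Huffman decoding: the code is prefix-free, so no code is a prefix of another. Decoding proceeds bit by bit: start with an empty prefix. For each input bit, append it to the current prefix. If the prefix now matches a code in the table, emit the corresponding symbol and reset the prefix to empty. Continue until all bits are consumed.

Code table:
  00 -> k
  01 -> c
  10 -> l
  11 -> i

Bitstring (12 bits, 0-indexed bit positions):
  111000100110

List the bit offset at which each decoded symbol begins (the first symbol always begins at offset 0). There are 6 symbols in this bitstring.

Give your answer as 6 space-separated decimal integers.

Bit 0: prefix='1' (no match yet)
Bit 1: prefix='11' -> emit 'i', reset
Bit 2: prefix='1' (no match yet)
Bit 3: prefix='10' -> emit 'l', reset
Bit 4: prefix='0' (no match yet)
Bit 5: prefix='00' -> emit 'k', reset
Bit 6: prefix='1' (no match yet)
Bit 7: prefix='10' -> emit 'l', reset
Bit 8: prefix='0' (no match yet)
Bit 9: prefix='01' -> emit 'c', reset
Bit 10: prefix='1' (no match yet)
Bit 11: prefix='10' -> emit 'l', reset

Answer: 0 2 4 6 8 10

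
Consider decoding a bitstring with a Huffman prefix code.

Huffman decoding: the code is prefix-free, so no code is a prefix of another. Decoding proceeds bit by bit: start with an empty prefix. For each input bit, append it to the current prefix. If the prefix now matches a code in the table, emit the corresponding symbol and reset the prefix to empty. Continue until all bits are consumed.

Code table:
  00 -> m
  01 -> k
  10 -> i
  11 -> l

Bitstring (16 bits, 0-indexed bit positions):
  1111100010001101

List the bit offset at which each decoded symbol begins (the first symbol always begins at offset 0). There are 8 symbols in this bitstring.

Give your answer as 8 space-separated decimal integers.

Bit 0: prefix='1' (no match yet)
Bit 1: prefix='11' -> emit 'l', reset
Bit 2: prefix='1' (no match yet)
Bit 3: prefix='11' -> emit 'l', reset
Bit 4: prefix='1' (no match yet)
Bit 5: prefix='10' -> emit 'i', reset
Bit 6: prefix='0' (no match yet)
Bit 7: prefix='00' -> emit 'm', reset
Bit 8: prefix='1' (no match yet)
Bit 9: prefix='10' -> emit 'i', reset
Bit 10: prefix='0' (no match yet)
Bit 11: prefix='00' -> emit 'm', reset
Bit 12: prefix='1' (no match yet)
Bit 13: prefix='11' -> emit 'l', reset
Bit 14: prefix='0' (no match yet)
Bit 15: prefix='01' -> emit 'k', reset

Answer: 0 2 4 6 8 10 12 14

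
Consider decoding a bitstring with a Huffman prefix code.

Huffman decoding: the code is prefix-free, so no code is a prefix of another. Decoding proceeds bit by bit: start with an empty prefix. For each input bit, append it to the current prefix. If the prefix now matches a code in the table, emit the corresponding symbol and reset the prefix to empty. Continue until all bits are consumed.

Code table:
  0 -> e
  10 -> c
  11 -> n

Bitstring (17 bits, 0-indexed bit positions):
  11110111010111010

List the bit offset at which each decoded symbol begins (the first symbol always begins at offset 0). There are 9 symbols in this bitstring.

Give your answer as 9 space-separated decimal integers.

Answer: 0 2 4 5 7 9 11 13 15

Derivation:
Bit 0: prefix='1' (no match yet)
Bit 1: prefix='11' -> emit 'n', reset
Bit 2: prefix='1' (no match yet)
Bit 3: prefix='11' -> emit 'n', reset
Bit 4: prefix='0' -> emit 'e', reset
Bit 5: prefix='1' (no match yet)
Bit 6: prefix='11' -> emit 'n', reset
Bit 7: prefix='1' (no match yet)
Bit 8: prefix='10' -> emit 'c', reset
Bit 9: prefix='1' (no match yet)
Bit 10: prefix='10' -> emit 'c', reset
Bit 11: prefix='1' (no match yet)
Bit 12: prefix='11' -> emit 'n', reset
Bit 13: prefix='1' (no match yet)
Bit 14: prefix='10' -> emit 'c', reset
Bit 15: prefix='1' (no match yet)
Bit 16: prefix='10' -> emit 'c', reset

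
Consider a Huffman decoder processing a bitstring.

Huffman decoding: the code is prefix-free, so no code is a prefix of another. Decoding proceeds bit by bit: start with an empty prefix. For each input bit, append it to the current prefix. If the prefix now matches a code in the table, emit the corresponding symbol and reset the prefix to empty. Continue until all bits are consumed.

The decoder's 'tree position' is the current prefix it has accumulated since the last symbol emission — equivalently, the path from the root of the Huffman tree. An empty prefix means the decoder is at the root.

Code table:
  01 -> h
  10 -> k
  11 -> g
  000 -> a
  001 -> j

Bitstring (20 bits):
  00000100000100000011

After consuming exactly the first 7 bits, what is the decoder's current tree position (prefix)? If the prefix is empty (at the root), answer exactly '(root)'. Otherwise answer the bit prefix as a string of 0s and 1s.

Bit 0: prefix='0' (no match yet)
Bit 1: prefix='00' (no match yet)
Bit 2: prefix='000' -> emit 'a', reset
Bit 3: prefix='0' (no match yet)
Bit 4: prefix='00' (no match yet)
Bit 5: prefix='001' -> emit 'j', reset
Bit 6: prefix='0' (no match yet)

Answer: 0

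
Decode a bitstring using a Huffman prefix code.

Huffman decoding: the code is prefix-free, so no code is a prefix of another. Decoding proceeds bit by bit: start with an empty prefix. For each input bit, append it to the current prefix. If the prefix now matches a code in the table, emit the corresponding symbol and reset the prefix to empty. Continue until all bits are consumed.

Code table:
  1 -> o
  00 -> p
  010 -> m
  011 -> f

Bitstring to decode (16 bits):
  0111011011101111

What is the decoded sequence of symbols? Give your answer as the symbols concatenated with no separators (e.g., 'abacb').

Answer: foffofoo

Derivation:
Bit 0: prefix='0' (no match yet)
Bit 1: prefix='01' (no match yet)
Bit 2: prefix='011' -> emit 'f', reset
Bit 3: prefix='1' -> emit 'o', reset
Bit 4: prefix='0' (no match yet)
Bit 5: prefix='01' (no match yet)
Bit 6: prefix='011' -> emit 'f', reset
Bit 7: prefix='0' (no match yet)
Bit 8: prefix='01' (no match yet)
Bit 9: prefix='011' -> emit 'f', reset
Bit 10: prefix='1' -> emit 'o', reset
Bit 11: prefix='0' (no match yet)
Bit 12: prefix='01' (no match yet)
Bit 13: prefix='011' -> emit 'f', reset
Bit 14: prefix='1' -> emit 'o', reset
Bit 15: prefix='1' -> emit 'o', reset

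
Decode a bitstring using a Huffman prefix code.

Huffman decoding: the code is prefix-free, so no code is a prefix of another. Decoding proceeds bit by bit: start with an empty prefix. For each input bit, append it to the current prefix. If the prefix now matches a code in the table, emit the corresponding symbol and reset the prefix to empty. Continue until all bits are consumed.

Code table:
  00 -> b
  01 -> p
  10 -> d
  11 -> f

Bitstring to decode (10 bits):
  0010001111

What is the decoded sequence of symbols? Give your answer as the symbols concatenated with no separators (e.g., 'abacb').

Bit 0: prefix='0' (no match yet)
Bit 1: prefix='00' -> emit 'b', reset
Bit 2: prefix='1' (no match yet)
Bit 3: prefix='10' -> emit 'd', reset
Bit 4: prefix='0' (no match yet)
Bit 5: prefix='00' -> emit 'b', reset
Bit 6: prefix='1' (no match yet)
Bit 7: prefix='11' -> emit 'f', reset
Bit 8: prefix='1' (no match yet)
Bit 9: prefix='11' -> emit 'f', reset

Answer: bdbff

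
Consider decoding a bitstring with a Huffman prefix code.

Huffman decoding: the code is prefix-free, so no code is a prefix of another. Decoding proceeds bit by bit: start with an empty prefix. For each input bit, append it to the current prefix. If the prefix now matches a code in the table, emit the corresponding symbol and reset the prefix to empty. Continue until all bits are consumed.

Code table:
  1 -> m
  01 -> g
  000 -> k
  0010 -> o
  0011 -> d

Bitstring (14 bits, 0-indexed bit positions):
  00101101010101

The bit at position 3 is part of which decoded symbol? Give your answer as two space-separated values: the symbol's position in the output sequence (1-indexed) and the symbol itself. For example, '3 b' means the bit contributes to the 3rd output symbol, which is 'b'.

Bit 0: prefix='0' (no match yet)
Bit 1: prefix='00' (no match yet)
Bit 2: prefix='001' (no match yet)
Bit 3: prefix='0010' -> emit 'o', reset
Bit 4: prefix='1' -> emit 'm', reset
Bit 5: prefix='1' -> emit 'm', reset
Bit 6: prefix='0' (no match yet)
Bit 7: prefix='01' -> emit 'g', reset

Answer: 1 o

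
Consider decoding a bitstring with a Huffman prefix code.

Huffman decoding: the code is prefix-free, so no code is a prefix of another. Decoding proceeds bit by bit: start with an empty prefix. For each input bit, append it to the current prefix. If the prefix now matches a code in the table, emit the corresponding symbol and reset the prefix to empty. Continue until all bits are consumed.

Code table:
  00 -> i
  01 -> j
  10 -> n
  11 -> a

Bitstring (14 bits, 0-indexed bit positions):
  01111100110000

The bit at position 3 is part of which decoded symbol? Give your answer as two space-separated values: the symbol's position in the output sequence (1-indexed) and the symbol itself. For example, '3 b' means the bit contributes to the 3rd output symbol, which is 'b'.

Answer: 2 a

Derivation:
Bit 0: prefix='0' (no match yet)
Bit 1: prefix='01' -> emit 'j', reset
Bit 2: prefix='1' (no match yet)
Bit 3: prefix='11' -> emit 'a', reset
Bit 4: prefix='1' (no match yet)
Bit 5: prefix='11' -> emit 'a', reset
Bit 6: prefix='0' (no match yet)
Bit 7: prefix='00' -> emit 'i', reset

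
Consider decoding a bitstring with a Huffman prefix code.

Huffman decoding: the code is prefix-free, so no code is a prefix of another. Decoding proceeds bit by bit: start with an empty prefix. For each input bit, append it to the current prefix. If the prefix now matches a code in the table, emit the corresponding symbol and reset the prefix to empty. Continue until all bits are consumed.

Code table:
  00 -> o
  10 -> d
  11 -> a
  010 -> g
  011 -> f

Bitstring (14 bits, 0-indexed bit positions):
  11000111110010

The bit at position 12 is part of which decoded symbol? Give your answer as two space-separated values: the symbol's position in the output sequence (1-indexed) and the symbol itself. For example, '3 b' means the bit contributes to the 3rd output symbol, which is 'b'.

Answer: 6 g

Derivation:
Bit 0: prefix='1' (no match yet)
Bit 1: prefix='11' -> emit 'a', reset
Bit 2: prefix='0' (no match yet)
Bit 3: prefix='00' -> emit 'o', reset
Bit 4: prefix='0' (no match yet)
Bit 5: prefix='01' (no match yet)
Bit 6: prefix='011' -> emit 'f', reset
Bit 7: prefix='1' (no match yet)
Bit 8: prefix='11' -> emit 'a', reset
Bit 9: prefix='1' (no match yet)
Bit 10: prefix='10' -> emit 'd', reset
Bit 11: prefix='0' (no match yet)
Bit 12: prefix='01' (no match yet)
Bit 13: prefix='010' -> emit 'g', reset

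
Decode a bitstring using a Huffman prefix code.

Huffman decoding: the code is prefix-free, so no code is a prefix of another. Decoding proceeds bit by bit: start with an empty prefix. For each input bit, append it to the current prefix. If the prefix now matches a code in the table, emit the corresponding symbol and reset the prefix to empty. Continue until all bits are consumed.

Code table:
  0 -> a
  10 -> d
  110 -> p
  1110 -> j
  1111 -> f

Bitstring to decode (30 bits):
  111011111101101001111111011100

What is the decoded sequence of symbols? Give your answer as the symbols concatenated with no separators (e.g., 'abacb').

Answer: jfppdafjja

Derivation:
Bit 0: prefix='1' (no match yet)
Bit 1: prefix='11' (no match yet)
Bit 2: prefix='111' (no match yet)
Bit 3: prefix='1110' -> emit 'j', reset
Bit 4: prefix='1' (no match yet)
Bit 5: prefix='11' (no match yet)
Bit 6: prefix='111' (no match yet)
Bit 7: prefix='1111' -> emit 'f', reset
Bit 8: prefix='1' (no match yet)
Bit 9: prefix='11' (no match yet)
Bit 10: prefix='110' -> emit 'p', reset
Bit 11: prefix='1' (no match yet)
Bit 12: prefix='11' (no match yet)
Bit 13: prefix='110' -> emit 'p', reset
Bit 14: prefix='1' (no match yet)
Bit 15: prefix='10' -> emit 'd', reset
Bit 16: prefix='0' -> emit 'a', reset
Bit 17: prefix='1' (no match yet)
Bit 18: prefix='11' (no match yet)
Bit 19: prefix='111' (no match yet)
Bit 20: prefix='1111' -> emit 'f', reset
Bit 21: prefix='1' (no match yet)
Bit 22: prefix='11' (no match yet)
Bit 23: prefix='111' (no match yet)
Bit 24: prefix='1110' -> emit 'j', reset
Bit 25: prefix='1' (no match yet)
Bit 26: prefix='11' (no match yet)
Bit 27: prefix='111' (no match yet)
Bit 28: prefix='1110' -> emit 'j', reset
Bit 29: prefix='0' -> emit 'a', reset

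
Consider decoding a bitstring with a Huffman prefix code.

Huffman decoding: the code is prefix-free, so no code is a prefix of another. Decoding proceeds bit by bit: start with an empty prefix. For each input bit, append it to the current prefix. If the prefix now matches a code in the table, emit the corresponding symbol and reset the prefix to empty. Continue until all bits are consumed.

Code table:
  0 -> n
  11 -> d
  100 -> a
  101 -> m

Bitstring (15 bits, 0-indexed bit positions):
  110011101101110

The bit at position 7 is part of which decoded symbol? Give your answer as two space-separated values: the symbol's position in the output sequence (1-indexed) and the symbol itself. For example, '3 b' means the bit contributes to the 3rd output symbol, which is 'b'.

Bit 0: prefix='1' (no match yet)
Bit 1: prefix='11' -> emit 'd', reset
Bit 2: prefix='0' -> emit 'n', reset
Bit 3: prefix='0' -> emit 'n', reset
Bit 4: prefix='1' (no match yet)
Bit 5: prefix='11' -> emit 'd', reset
Bit 6: prefix='1' (no match yet)
Bit 7: prefix='10' (no match yet)
Bit 8: prefix='101' -> emit 'm', reset
Bit 9: prefix='1' (no match yet)
Bit 10: prefix='10' (no match yet)
Bit 11: prefix='101' -> emit 'm', reset

Answer: 5 m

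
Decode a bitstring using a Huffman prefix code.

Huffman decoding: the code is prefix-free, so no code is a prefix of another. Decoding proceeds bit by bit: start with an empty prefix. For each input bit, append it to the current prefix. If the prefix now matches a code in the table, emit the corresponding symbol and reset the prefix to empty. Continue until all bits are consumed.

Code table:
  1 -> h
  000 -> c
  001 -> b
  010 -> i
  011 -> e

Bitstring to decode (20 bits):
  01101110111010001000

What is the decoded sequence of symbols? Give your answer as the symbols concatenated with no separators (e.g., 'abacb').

Bit 0: prefix='0' (no match yet)
Bit 1: prefix='01' (no match yet)
Bit 2: prefix='011' -> emit 'e', reset
Bit 3: prefix='0' (no match yet)
Bit 4: prefix='01' (no match yet)
Bit 5: prefix='011' -> emit 'e', reset
Bit 6: prefix='1' -> emit 'h', reset
Bit 7: prefix='0' (no match yet)
Bit 8: prefix='01' (no match yet)
Bit 9: prefix='011' -> emit 'e', reset
Bit 10: prefix='1' -> emit 'h', reset
Bit 11: prefix='0' (no match yet)
Bit 12: prefix='01' (no match yet)
Bit 13: prefix='010' -> emit 'i', reset
Bit 14: prefix='0' (no match yet)
Bit 15: prefix='00' (no match yet)
Bit 16: prefix='001' -> emit 'b', reset
Bit 17: prefix='0' (no match yet)
Bit 18: prefix='00' (no match yet)
Bit 19: prefix='000' -> emit 'c', reset

Answer: eehehibc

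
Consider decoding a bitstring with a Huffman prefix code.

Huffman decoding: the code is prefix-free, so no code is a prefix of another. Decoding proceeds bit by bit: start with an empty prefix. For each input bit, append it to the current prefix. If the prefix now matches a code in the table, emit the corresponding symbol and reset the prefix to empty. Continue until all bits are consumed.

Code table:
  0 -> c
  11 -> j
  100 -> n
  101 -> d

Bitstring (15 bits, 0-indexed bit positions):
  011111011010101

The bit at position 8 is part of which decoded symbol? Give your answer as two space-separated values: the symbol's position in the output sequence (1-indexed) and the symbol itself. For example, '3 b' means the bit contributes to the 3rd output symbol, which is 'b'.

Bit 0: prefix='0' -> emit 'c', reset
Bit 1: prefix='1' (no match yet)
Bit 2: prefix='11' -> emit 'j', reset
Bit 3: prefix='1' (no match yet)
Bit 4: prefix='11' -> emit 'j', reset
Bit 5: prefix='1' (no match yet)
Bit 6: prefix='10' (no match yet)
Bit 7: prefix='101' -> emit 'd', reset
Bit 8: prefix='1' (no match yet)
Bit 9: prefix='10' (no match yet)
Bit 10: prefix='101' -> emit 'd', reset
Bit 11: prefix='0' -> emit 'c', reset
Bit 12: prefix='1' (no match yet)

Answer: 5 d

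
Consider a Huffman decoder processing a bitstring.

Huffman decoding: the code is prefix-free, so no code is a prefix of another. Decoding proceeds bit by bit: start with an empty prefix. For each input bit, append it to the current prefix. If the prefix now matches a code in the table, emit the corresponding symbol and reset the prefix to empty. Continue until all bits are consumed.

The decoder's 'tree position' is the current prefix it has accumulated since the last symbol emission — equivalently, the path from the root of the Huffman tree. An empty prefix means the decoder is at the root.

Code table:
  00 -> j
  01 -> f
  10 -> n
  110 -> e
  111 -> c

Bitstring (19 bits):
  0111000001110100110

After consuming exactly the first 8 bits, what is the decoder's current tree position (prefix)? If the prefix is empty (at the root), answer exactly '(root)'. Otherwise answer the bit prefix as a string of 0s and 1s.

Answer: 0

Derivation:
Bit 0: prefix='0' (no match yet)
Bit 1: prefix='01' -> emit 'f', reset
Bit 2: prefix='1' (no match yet)
Bit 3: prefix='11' (no match yet)
Bit 4: prefix='110' -> emit 'e', reset
Bit 5: prefix='0' (no match yet)
Bit 6: prefix='00' -> emit 'j', reset
Bit 7: prefix='0' (no match yet)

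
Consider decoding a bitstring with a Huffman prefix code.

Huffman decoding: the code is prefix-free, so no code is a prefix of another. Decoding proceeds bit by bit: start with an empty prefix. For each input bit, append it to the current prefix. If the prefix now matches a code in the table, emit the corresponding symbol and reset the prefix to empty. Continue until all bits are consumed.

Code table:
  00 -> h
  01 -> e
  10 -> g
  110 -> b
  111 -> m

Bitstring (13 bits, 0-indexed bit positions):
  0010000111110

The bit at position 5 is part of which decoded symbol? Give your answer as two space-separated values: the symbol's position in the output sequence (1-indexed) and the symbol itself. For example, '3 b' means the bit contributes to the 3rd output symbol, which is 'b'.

Answer: 3 h

Derivation:
Bit 0: prefix='0' (no match yet)
Bit 1: prefix='00' -> emit 'h', reset
Bit 2: prefix='1' (no match yet)
Bit 3: prefix='10' -> emit 'g', reset
Bit 4: prefix='0' (no match yet)
Bit 5: prefix='00' -> emit 'h', reset
Bit 6: prefix='0' (no match yet)
Bit 7: prefix='01' -> emit 'e', reset
Bit 8: prefix='1' (no match yet)
Bit 9: prefix='11' (no match yet)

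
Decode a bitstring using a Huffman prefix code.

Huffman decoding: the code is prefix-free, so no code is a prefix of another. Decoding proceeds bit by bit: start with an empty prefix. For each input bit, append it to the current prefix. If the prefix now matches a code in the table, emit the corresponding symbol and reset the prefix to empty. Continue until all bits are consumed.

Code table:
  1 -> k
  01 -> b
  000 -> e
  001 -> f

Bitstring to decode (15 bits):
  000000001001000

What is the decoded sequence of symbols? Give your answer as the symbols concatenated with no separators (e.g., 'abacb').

Answer: eeffe

Derivation:
Bit 0: prefix='0' (no match yet)
Bit 1: prefix='00' (no match yet)
Bit 2: prefix='000' -> emit 'e', reset
Bit 3: prefix='0' (no match yet)
Bit 4: prefix='00' (no match yet)
Bit 5: prefix='000' -> emit 'e', reset
Bit 6: prefix='0' (no match yet)
Bit 7: prefix='00' (no match yet)
Bit 8: prefix='001' -> emit 'f', reset
Bit 9: prefix='0' (no match yet)
Bit 10: prefix='00' (no match yet)
Bit 11: prefix='001' -> emit 'f', reset
Bit 12: prefix='0' (no match yet)
Bit 13: prefix='00' (no match yet)
Bit 14: prefix='000' -> emit 'e', reset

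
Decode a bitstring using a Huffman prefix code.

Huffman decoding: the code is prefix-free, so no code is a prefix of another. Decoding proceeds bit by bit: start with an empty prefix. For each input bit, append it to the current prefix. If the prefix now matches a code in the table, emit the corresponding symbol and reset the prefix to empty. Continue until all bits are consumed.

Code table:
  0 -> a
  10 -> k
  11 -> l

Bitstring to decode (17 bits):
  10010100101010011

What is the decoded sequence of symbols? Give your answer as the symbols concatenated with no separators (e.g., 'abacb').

Answer: kakkakkkal

Derivation:
Bit 0: prefix='1' (no match yet)
Bit 1: prefix='10' -> emit 'k', reset
Bit 2: prefix='0' -> emit 'a', reset
Bit 3: prefix='1' (no match yet)
Bit 4: prefix='10' -> emit 'k', reset
Bit 5: prefix='1' (no match yet)
Bit 6: prefix='10' -> emit 'k', reset
Bit 7: prefix='0' -> emit 'a', reset
Bit 8: prefix='1' (no match yet)
Bit 9: prefix='10' -> emit 'k', reset
Bit 10: prefix='1' (no match yet)
Bit 11: prefix='10' -> emit 'k', reset
Bit 12: prefix='1' (no match yet)
Bit 13: prefix='10' -> emit 'k', reset
Bit 14: prefix='0' -> emit 'a', reset
Bit 15: prefix='1' (no match yet)
Bit 16: prefix='11' -> emit 'l', reset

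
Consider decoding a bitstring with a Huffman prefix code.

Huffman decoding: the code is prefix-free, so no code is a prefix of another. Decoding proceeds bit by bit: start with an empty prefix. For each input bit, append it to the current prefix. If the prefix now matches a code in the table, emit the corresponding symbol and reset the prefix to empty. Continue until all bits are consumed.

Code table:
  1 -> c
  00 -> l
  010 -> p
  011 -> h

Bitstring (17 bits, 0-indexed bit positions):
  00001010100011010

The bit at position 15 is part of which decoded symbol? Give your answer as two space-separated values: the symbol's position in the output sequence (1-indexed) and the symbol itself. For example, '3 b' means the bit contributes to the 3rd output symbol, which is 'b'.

Bit 0: prefix='0' (no match yet)
Bit 1: prefix='00' -> emit 'l', reset
Bit 2: prefix='0' (no match yet)
Bit 3: prefix='00' -> emit 'l', reset
Bit 4: prefix='1' -> emit 'c', reset
Bit 5: prefix='0' (no match yet)
Bit 6: prefix='01' (no match yet)
Bit 7: prefix='010' -> emit 'p', reset
Bit 8: prefix='1' -> emit 'c', reset
Bit 9: prefix='0' (no match yet)
Bit 10: prefix='00' -> emit 'l', reset
Bit 11: prefix='0' (no match yet)
Bit 12: prefix='01' (no match yet)
Bit 13: prefix='011' -> emit 'h', reset
Bit 14: prefix='0' (no match yet)
Bit 15: prefix='01' (no match yet)
Bit 16: prefix='010' -> emit 'p', reset

Answer: 8 p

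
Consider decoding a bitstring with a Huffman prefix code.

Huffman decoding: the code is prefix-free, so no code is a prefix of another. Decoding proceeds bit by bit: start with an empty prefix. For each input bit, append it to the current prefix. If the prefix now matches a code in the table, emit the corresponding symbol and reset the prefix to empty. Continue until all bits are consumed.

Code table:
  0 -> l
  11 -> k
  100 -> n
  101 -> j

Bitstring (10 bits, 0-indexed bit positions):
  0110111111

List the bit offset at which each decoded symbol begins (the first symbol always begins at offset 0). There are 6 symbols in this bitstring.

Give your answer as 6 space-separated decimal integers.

Answer: 0 1 3 4 6 8

Derivation:
Bit 0: prefix='0' -> emit 'l', reset
Bit 1: prefix='1' (no match yet)
Bit 2: prefix='11' -> emit 'k', reset
Bit 3: prefix='0' -> emit 'l', reset
Bit 4: prefix='1' (no match yet)
Bit 5: prefix='11' -> emit 'k', reset
Bit 6: prefix='1' (no match yet)
Bit 7: prefix='11' -> emit 'k', reset
Bit 8: prefix='1' (no match yet)
Bit 9: prefix='11' -> emit 'k', reset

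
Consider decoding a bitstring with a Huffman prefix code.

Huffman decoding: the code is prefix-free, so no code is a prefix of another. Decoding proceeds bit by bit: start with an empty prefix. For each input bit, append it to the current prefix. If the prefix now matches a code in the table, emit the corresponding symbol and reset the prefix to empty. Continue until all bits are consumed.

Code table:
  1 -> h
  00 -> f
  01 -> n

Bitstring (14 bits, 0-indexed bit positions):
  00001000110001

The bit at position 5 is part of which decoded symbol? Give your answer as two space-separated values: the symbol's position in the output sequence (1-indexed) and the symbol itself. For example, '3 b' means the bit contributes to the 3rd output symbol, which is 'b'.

Bit 0: prefix='0' (no match yet)
Bit 1: prefix='00' -> emit 'f', reset
Bit 2: prefix='0' (no match yet)
Bit 3: prefix='00' -> emit 'f', reset
Bit 4: prefix='1' -> emit 'h', reset
Bit 5: prefix='0' (no match yet)
Bit 6: prefix='00' -> emit 'f', reset
Bit 7: prefix='0' (no match yet)
Bit 8: prefix='01' -> emit 'n', reset
Bit 9: prefix='1' -> emit 'h', reset

Answer: 4 f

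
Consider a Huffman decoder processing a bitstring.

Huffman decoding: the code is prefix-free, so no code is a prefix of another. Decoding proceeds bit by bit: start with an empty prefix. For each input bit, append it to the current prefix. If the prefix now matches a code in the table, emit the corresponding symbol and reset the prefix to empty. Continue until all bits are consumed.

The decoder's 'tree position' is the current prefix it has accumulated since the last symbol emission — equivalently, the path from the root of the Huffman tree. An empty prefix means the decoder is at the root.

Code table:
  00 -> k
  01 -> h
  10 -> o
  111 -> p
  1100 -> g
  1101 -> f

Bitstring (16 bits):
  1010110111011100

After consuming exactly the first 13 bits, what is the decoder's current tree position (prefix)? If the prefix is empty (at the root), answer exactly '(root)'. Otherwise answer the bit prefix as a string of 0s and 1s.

Bit 0: prefix='1' (no match yet)
Bit 1: prefix='10' -> emit 'o', reset
Bit 2: prefix='1' (no match yet)
Bit 3: prefix='10' -> emit 'o', reset
Bit 4: prefix='1' (no match yet)
Bit 5: prefix='11' (no match yet)
Bit 6: prefix='110' (no match yet)
Bit 7: prefix='1101' -> emit 'f', reset
Bit 8: prefix='1' (no match yet)
Bit 9: prefix='11' (no match yet)
Bit 10: prefix='110' (no match yet)
Bit 11: prefix='1101' -> emit 'f', reset
Bit 12: prefix='1' (no match yet)

Answer: 1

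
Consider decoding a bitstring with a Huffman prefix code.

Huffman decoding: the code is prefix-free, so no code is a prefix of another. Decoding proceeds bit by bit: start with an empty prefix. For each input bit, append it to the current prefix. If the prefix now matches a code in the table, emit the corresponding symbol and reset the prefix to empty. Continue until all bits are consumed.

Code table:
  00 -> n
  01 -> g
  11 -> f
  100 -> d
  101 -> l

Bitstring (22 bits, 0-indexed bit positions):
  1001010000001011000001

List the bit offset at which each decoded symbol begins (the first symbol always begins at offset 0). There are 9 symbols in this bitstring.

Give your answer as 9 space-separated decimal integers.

Bit 0: prefix='1' (no match yet)
Bit 1: prefix='10' (no match yet)
Bit 2: prefix='100' -> emit 'd', reset
Bit 3: prefix='1' (no match yet)
Bit 4: prefix='10' (no match yet)
Bit 5: prefix='101' -> emit 'l', reset
Bit 6: prefix='0' (no match yet)
Bit 7: prefix='00' -> emit 'n', reset
Bit 8: prefix='0' (no match yet)
Bit 9: prefix='00' -> emit 'n', reset
Bit 10: prefix='0' (no match yet)
Bit 11: prefix='00' -> emit 'n', reset
Bit 12: prefix='1' (no match yet)
Bit 13: prefix='10' (no match yet)
Bit 14: prefix='101' -> emit 'l', reset
Bit 15: prefix='1' (no match yet)
Bit 16: prefix='10' (no match yet)
Bit 17: prefix='100' -> emit 'd', reset
Bit 18: prefix='0' (no match yet)
Bit 19: prefix='00' -> emit 'n', reset
Bit 20: prefix='0' (no match yet)
Bit 21: prefix='01' -> emit 'g', reset

Answer: 0 3 6 8 10 12 15 18 20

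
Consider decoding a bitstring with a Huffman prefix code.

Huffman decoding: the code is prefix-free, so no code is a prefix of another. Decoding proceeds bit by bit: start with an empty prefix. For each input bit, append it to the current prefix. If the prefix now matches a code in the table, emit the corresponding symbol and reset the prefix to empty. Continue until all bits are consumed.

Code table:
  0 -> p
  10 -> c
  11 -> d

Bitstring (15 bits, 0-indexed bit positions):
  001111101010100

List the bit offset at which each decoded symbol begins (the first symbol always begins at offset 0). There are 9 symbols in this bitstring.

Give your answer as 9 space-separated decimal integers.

Answer: 0 1 2 4 6 8 10 12 14

Derivation:
Bit 0: prefix='0' -> emit 'p', reset
Bit 1: prefix='0' -> emit 'p', reset
Bit 2: prefix='1' (no match yet)
Bit 3: prefix='11' -> emit 'd', reset
Bit 4: prefix='1' (no match yet)
Bit 5: prefix='11' -> emit 'd', reset
Bit 6: prefix='1' (no match yet)
Bit 7: prefix='10' -> emit 'c', reset
Bit 8: prefix='1' (no match yet)
Bit 9: prefix='10' -> emit 'c', reset
Bit 10: prefix='1' (no match yet)
Bit 11: prefix='10' -> emit 'c', reset
Bit 12: prefix='1' (no match yet)
Bit 13: prefix='10' -> emit 'c', reset
Bit 14: prefix='0' -> emit 'p', reset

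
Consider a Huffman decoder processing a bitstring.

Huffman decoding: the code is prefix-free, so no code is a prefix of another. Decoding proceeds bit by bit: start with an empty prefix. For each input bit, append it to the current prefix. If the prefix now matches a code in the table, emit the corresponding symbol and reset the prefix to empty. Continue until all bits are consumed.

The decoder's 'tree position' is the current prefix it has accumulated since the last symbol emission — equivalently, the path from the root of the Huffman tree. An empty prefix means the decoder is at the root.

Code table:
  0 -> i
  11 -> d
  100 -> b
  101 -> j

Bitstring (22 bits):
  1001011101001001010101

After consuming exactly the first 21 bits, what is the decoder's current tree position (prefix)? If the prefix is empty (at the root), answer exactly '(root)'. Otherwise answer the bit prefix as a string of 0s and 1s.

Answer: 10

Derivation:
Bit 0: prefix='1' (no match yet)
Bit 1: prefix='10' (no match yet)
Bit 2: prefix='100' -> emit 'b', reset
Bit 3: prefix='1' (no match yet)
Bit 4: prefix='10' (no match yet)
Bit 5: prefix='101' -> emit 'j', reset
Bit 6: prefix='1' (no match yet)
Bit 7: prefix='11' -> emit 'd', reset
Bit 8: prefix='0' -> emit 'i', reset
Bit 9: prefix='1' (no match yet)
Bit 10: prefix='10' (no match yet)
Bit 11: prefix='100' -> emit 'b', reset
Bit 12: prefix='1' (no match yet)
Bit 13: prefix='10' (no match yet)
Bit 14: prefix='100' -> emit 'b', reset
Bit 15: prefix='1' (no match yet)
Bit 16: prefix='10' (no match yet)
Bit 17: prefix='101' -> emit 'j', reset
Bit 18: prefix='0' -> emit 'i', reset
Bit 19: prefix='1' (no match yet)
Bit 20: prefix='10' (no match yet)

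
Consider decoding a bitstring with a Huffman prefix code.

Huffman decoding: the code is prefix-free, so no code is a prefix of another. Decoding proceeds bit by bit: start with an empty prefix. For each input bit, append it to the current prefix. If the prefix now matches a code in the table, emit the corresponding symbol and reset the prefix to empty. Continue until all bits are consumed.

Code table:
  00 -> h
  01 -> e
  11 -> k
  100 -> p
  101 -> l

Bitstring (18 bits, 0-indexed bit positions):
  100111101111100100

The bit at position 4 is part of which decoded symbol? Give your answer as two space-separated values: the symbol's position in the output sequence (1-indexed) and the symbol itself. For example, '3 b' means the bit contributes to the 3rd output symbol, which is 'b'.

Answer: 2 k

Derivation:
Bit 0: prefix='1' (no match yet)
Bit 1: prefix='10' (no match yet)
Bit 2: prefix='100' -> emit 'p', reset
Bit 3: prefix='1' (no match yet)
Bit 4: prefix='11' -> emit 'k', reset
Bit 5: prefix='1' (no match yet)
Bit 6: prefix='11' -> emit 'k', reset
Bit 7: prefix='0' (no match yet)
Bit 8: prefix='01' -> emit 'e', reset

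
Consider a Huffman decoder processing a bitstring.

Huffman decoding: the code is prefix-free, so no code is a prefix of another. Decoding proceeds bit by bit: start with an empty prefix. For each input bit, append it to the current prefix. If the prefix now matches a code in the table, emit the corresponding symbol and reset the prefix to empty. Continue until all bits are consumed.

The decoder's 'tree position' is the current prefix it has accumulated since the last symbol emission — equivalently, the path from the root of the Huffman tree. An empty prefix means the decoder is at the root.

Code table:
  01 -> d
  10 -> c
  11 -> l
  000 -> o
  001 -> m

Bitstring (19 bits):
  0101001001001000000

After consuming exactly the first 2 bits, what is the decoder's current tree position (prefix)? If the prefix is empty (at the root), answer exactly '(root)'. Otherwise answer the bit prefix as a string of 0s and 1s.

Answer: (root)

Derivation:
Bit 0: prefix='0' (no match yet)
Bit 1: prefix='01' -> emit 'd', reset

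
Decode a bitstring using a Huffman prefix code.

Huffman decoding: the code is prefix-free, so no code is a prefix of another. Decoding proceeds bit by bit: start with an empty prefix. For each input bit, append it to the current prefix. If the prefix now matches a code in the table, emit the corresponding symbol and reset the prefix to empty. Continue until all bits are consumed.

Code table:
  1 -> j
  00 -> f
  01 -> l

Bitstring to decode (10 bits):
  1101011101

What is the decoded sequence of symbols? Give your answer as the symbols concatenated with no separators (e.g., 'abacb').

Bit 0: prefix='1' -> emit 'j', reset
Bit 1: prefix='1' -> emit 'j', reset
Bit 2: prefix='0' (no match yet)
Bit 3: prefix='01' -> emit 'l', reset
Bit 4: prefix='0' (no match yet)
Bit 5: prefix='01' -> emit 'l', reset
Bit 6: prefix='1' -> emit 'j', reset
Bit 7: prefix='1' -> emit 'j', reset
Bit 8: prefix='0' (no match yet)
Bit 9: prefix='01' -> emit 'l', reset

Answer: jjlljjl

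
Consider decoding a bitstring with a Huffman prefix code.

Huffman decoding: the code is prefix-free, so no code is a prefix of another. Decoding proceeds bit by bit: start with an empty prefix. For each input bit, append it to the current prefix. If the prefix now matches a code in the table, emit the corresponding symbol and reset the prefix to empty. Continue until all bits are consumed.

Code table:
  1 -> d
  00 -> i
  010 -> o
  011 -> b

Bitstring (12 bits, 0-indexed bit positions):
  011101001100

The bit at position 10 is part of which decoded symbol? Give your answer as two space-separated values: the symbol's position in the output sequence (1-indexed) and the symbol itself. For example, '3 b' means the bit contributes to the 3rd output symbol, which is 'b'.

Bit 0: prefix='0' (no match yet)
Bit 1: prefix='01' (no match yet)
Bit 2: prefix='011' -> emit 'b', reset
Bit 3: prefix='1' -> emit 'd', reset
Bit 4: prefix='0' (no match yet)
Bit 5: prefix='01' (no match yet)
Bit 6: prefix='010' -> emit 'o', reset
Bit 7: prefix='0' (no match yet)
Bit 8: prefix='01' (no match yet)
Bit 9: prefix='011' -> emit 'b', reset
Bit 10: prefix='0' (no match yet)
Bit 11: prefix='00' -> emit 'i', reset

Answer: 5 i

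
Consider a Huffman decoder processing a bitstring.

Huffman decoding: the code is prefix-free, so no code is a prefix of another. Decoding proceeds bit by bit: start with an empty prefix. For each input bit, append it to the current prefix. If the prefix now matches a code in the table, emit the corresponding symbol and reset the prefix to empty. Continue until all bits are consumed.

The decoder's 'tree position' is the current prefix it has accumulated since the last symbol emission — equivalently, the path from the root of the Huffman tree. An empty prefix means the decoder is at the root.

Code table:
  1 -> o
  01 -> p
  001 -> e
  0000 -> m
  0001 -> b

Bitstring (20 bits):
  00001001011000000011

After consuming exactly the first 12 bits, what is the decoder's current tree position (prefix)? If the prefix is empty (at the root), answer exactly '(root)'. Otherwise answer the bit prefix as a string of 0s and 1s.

Answer: 0

Derivation:
Bit 0: prefix='0' (no match yet)
Bit 1: prefix='00' (no match yet)
Bit 2: prefix='000' (no match yet)
Bit 3: prefix='0000' -> emit 'm', reset
Bit 4: prefix='1' -> emit 'o', reset
Bit 5: prefix='0' (no match yet)
Bit 6: prefix='00' (no match yet)
Bit 7: prefix='001' -> emit 'e', reset
Bit 8: prefix='0' (no match yet)
Bit 9: prefix='01' -> emit 'p', reset
Bit 10: prefix='1' -> emit 'o', reset
Bit 11: prefix='0' (no match yet)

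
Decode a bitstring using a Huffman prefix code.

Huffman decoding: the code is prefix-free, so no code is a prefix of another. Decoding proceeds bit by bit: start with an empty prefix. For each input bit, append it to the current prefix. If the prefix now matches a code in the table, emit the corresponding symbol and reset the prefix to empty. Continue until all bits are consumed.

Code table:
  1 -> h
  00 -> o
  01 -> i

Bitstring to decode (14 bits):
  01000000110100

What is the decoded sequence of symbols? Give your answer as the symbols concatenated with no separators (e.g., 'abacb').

Bit 0: prefix='0' (no match yet)
Bit 1: prefix='01' -> emit 'i', reset
Bit 2: prefix='0' (no match yet)
Bit 3: prefix='00' -> emit 'o', reset
Bit 4: prefix='0' (no match yet)
Bit 5: prefix='00' -> emit 'o', reset
Bit 6: prefix='0' (no match yet)
Bit 7: prefix='00' -> emit 'o', reset
Bit 8: prefix='1' -> emit 'h', reset
Bit 9: prefix='1' -> emit 'h', reset
Bit 10: prefix='0' (no match yet)
Bit 11: prefix='01' -> emit 'i', reset
Bit 12: prefix='0' (no match yet)
Bit 13: prefix='00' -> emit 'o', reset

Answer: iooohhio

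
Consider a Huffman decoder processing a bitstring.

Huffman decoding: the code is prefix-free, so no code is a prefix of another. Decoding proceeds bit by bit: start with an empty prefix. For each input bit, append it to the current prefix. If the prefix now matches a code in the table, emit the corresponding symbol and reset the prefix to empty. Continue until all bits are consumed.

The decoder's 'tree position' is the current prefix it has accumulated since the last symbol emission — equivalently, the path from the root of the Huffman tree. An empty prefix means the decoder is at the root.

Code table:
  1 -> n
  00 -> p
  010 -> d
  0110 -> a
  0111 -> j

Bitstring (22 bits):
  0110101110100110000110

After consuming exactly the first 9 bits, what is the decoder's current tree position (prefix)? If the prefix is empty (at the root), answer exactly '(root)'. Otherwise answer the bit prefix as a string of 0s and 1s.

Bit 0: prefix='0' (no match yet)
Bit 1: prefix='01' (no match yet)
Bit 2: prefix='011' (no match yet)
Bit 3: prefix='0110' -> emit 'a', reset
Bit 4: prefix='1' -> emit 'n', reset
Bit 5: prefix='0' (no match yet)
Bit 6: prefix='01' (no match yet)
Bit 7: prefix='011' (no match yet)
Bit 8: prefix='0111' -> emit 'j', reset

Answer: (root)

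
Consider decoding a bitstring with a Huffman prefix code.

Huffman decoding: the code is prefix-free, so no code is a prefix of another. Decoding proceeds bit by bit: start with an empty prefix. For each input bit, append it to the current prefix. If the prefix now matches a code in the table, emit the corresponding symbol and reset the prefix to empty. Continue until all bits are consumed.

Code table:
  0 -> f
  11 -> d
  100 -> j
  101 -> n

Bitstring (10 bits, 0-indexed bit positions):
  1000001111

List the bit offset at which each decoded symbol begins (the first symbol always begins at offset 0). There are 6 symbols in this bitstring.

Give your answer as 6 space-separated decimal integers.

Bit 0: prefix='1' (no match yet)
Bit 1: prefix='10' (no match yet)
Bit 2: prefix='100' -> emit 'j', reset
Bit 3: prefix='0' -> emit 'f', reset
Bit 4: prefix='0' -> emit 'f', reset
Bit 5: prefix='0' -> emit 'f', reset
Bit 6: prefix='1' (no match yet)
Bit 7: prefix='11' -> emit 'd', reset
Bit 8: prefix='1' (no match yet)
Bit 9: prefix='11' -> emit 'd', reset

Answer: 0 3 4 5 6 8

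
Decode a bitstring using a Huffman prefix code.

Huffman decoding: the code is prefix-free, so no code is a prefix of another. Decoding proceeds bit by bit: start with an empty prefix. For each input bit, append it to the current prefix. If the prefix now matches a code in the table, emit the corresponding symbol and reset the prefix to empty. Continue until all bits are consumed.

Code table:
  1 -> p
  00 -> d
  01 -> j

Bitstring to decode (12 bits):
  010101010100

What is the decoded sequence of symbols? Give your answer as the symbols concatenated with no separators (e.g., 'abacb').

Bit 0: prefix='0' (no match yet)
Bit 1: prefix='01' -> emit 'j', reset
Bit 2: prefix='0' (no match yet)
Bit 3: prefix='01' -> emit 'j', reset
Bit 4: prefix='0' (no match yet)
Bit 5: prefix='01' -> emit 'j', reset
Bit 6: prefix='0' (no match yet)
Bit 7: prefix='01' -> emit 'j', reset
Bit 8: prefix='0' (no match yet)
Bit 9: prefix='01' -> emit 'j', reset
Bit 10: prefix='0' (no match yet)
Bit 11: prefix='00' -> emit 'd', reset

Answer: jjjjjd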